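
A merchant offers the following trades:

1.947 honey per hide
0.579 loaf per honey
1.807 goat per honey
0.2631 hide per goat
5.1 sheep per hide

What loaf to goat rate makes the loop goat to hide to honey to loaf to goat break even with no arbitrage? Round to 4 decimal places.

Known legs of the cycle: 0.2631 × 1.947 × 0.579 = 0.2965960503
For no arbitrage the full-cycle product must be 1, so the missing rate is 1 / 0.2965960503 ≈ 3.371589.

3.3716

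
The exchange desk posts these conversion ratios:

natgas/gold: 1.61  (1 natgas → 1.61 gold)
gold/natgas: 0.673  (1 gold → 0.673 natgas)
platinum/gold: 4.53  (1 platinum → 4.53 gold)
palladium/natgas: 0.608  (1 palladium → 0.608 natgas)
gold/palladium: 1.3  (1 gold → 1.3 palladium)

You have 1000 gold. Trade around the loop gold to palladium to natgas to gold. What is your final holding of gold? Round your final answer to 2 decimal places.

1272.54

1000 gold × 1.3 = 1300 palladium
1300 palladium × 0.608 = 790.4 natgas
790.4 natgas × 1.61 = 1272.544 gold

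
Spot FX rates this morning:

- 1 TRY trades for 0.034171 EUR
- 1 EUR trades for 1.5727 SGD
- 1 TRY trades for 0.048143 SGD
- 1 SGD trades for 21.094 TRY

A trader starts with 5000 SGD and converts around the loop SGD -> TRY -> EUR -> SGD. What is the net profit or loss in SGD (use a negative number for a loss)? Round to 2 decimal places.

668.03

5000 SGD × 21.094 = 105470 TRY
105470 TRY × 0.034171 = 3604.01537 EUR
3604.01537 EUR × 1.5727 = 5668.034972399 SGD
Net change: 5668.034972399 − 5000 = 668.034972399 SGD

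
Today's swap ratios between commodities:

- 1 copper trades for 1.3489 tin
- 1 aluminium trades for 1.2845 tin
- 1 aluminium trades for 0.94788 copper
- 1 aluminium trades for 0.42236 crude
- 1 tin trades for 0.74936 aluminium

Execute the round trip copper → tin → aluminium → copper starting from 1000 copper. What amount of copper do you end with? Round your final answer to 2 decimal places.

1000 copper × 1.3489 = 1348.9 tin
1348.9 tin × 0.74936 = 1010.811704 aluminium
1010.811704 aluminium × 0.94788 = 958.12819798752 copper

958.13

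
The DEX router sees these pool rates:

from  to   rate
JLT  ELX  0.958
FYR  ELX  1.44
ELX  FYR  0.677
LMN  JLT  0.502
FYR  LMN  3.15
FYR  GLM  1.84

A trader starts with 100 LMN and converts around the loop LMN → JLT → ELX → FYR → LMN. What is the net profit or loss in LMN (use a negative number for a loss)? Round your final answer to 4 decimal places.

2.5577

100 LMN × 0.502 = 50.2 JLT
50.2 JLT × 0.958 = 48.0916 ELX
48.0916 ELX × 0.677 = 32.5580132 FYR
32.5580132 FYR × 3.15 = 102.55774158 LMN
Net change: 102.55774158 − 100 = 2.55774158 LMN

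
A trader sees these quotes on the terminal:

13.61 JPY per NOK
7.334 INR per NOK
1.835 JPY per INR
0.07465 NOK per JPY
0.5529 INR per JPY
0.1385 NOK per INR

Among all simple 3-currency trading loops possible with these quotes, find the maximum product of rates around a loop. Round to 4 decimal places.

1.0422

NOK→JPY→INR→NOK: 13.61 × 0.5529 × 0.1385 = 1.04221
NOK→INR→JPY→NOK: 7.334 × 1.835 × 0.07465 = 1.00463
Maximum is NOK→JPY→INR→NOK at 1.0422; arbitrage exists.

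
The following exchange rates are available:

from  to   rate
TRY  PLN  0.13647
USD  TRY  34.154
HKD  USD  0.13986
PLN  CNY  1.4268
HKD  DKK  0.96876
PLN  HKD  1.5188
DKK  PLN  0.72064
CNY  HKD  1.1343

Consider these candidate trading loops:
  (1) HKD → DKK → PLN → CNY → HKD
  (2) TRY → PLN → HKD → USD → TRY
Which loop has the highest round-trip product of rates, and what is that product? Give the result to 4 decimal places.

(1) 0.96876 × 0.72064 × 1.4268 × 1.1343 = 1.12986
(2) 0.13647 × 1.5188 × 0.13986 × 34.154 = 0.99009
Highest is cycle (1) at 1.1299 (>1, arbitrage).

1.1299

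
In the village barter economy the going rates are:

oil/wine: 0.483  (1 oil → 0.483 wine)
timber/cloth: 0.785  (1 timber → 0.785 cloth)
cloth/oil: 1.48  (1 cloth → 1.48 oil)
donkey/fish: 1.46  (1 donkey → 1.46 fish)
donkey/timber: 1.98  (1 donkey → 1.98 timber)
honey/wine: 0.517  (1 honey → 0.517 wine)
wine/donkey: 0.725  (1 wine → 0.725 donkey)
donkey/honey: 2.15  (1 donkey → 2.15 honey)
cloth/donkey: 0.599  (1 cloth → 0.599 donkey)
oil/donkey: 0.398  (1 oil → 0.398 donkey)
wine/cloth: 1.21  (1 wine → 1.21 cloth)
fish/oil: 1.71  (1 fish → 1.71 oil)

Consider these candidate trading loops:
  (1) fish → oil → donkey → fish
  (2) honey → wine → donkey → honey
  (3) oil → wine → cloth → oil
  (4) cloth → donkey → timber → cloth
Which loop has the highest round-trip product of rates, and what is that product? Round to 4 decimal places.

0.9936

(1) 1.71 × 0.398 × 1.46 = 0.99365
(2) 0.517 × 0.725 × 2.15 = 0.80587
(3) 0.483 × 1.21 × 1.48 = 0.86496
(4) 0.599 × 1.98 × 0.785 = 0.93103
Highest is cycle (1) at 0.9936 (≤1, no arbitrage).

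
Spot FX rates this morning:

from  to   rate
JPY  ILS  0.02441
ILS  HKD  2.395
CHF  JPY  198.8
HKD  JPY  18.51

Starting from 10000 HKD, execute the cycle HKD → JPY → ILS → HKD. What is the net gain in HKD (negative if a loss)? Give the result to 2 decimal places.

10000 HKD × 18.51 = 185100 JPY
185100 JPY × 0.02441 = 4518.291 ILS
4518.291 ILS × 2.395 = 10821.306945 HKD
Net change: 10821.306945 − 10000 = 821.306945 HKD

821.31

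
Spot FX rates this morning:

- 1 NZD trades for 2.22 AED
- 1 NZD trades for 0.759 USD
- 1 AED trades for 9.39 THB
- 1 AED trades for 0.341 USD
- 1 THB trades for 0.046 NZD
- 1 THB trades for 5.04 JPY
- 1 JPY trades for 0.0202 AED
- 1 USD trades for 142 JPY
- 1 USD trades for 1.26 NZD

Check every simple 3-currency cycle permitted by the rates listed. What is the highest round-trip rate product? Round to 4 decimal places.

AED→USD→JPY→AED: 0.341 × 142 × 0.0202 = 0.97812
AED→THB→NZD→AED: 9.39 × 0.046 × 2.22 = 0.95891
AED→THB→JPY→AED: 9.39 × 5.04 × 0.0202 = 0.95598
AED→USD→NZD→AED: 0.341 × 1.26 × 2.22 = 0.95385
Maximum is AED→USD→JPY→AED at 0.9781; no arbitrage — every cycle loses value.

0.9781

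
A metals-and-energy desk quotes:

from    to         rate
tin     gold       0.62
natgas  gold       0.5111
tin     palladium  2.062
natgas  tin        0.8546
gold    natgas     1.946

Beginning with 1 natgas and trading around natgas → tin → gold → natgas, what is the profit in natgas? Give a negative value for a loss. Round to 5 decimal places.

1 natgas × 0.8546 = 0.8546 tin
0.8546 tin × 0.62 = 0.529852 gold
0.529852 gold × 1.946 = 1.031091992 natgas
Net change: 1.031091992 − 1 = 0.031091992 natgas

0.03109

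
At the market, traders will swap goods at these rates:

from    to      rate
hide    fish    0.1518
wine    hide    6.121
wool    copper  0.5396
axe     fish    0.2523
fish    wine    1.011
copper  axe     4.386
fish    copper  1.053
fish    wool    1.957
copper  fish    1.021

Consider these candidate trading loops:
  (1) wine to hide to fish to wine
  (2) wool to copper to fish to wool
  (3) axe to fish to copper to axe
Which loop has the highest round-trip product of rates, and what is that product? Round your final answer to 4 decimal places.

(1) 6.121 × 0.1518 × 1.011 = 0.93939
(2) 0.5396 × 1.021 × 1.957 = 1.07817
(3) 0.2523 × 1.053 × 4.386 = 1.16524
Highest is cycle (3) at 1.1652 (>1, arbitrage).

1.1652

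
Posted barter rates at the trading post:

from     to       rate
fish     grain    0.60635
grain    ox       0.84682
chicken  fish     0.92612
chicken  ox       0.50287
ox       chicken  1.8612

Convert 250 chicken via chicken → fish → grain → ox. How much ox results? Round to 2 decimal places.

250 chicken × 0.92612 = 231.53 fish
231.53 fish × 0.60635 = 140.3882155 grain
140.3882155 grain × 0.84682 = 118.88354864971 ox

118.88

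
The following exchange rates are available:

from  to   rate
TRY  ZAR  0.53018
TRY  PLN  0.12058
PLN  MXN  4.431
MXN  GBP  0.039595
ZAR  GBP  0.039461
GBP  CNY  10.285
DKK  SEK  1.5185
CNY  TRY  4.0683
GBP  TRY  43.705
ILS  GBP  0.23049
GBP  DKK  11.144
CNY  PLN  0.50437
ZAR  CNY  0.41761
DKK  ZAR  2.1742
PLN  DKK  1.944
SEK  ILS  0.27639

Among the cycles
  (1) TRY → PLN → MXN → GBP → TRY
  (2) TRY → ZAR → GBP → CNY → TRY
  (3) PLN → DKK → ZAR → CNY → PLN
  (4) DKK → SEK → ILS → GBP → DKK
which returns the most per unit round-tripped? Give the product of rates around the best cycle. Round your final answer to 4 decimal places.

1.0780

(1) 0.12058 × 4.431 × 0.039595 × 43.705 = 0.92459
(2) 0.53018 × 0.039461 × 10.285 × 4.0683 = 0.87540
(3) 1.944 × 2.1742 × 0.41761 × 0.50437 = 0.89026
(4) 1.5185 × 0.27639 × 0.23049 × 11.144 = 1.07803
Highest is cycle (4) at 1.0780 (>1, arbitrage).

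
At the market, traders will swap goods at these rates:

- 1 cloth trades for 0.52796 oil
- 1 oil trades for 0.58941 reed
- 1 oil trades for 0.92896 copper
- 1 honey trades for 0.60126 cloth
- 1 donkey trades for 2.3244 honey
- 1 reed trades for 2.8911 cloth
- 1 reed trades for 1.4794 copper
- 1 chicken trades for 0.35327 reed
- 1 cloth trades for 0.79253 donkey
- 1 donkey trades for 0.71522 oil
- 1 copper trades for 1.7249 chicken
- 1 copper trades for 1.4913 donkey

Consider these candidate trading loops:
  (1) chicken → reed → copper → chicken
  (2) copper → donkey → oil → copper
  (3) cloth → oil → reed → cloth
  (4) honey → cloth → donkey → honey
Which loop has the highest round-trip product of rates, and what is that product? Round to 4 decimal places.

1.1076

(1) 0.35327 × 1.4794 × 1.7249 = 0.90148
(2) 1.4913 × 0.71522 × 0.92896 = 0.99084
(3) 0.52796 × 0.58941 × 2.8911 = 0.89967
(4) 0.60126 × 0.79253 × 2.3244 = 1.10762
Highest is cycle (4) at 1.1076 (>1, arbitrage).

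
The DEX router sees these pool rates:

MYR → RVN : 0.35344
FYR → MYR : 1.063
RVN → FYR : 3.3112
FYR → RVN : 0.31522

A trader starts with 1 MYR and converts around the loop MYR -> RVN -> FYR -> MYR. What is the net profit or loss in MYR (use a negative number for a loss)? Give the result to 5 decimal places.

1 MYR × 0.35344 = 0.35344 RVN
0.35344 RVN × 3.3112 = 1.170310528 FYR
1.170310528 FYR × 1.063 = 1.244040091264 MYR
Net change: 1.244040091264 − 1 = 0.244040091264 MYR

0.24404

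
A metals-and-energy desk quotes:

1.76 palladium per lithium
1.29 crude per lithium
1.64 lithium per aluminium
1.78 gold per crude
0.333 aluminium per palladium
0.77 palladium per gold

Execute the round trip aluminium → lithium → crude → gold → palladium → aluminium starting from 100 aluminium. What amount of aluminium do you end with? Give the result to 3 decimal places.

100 aluminium × 1.64 = 164 lithium
164 lithium × 1.29 = 211.56 crude
211.56 crude × 1.78 = 376.5768 gold
376.5768 gold × 0.77 = 289.964136 palladium
289.964136 palladium × 0.333 = 96.558057288 aluminium

96.558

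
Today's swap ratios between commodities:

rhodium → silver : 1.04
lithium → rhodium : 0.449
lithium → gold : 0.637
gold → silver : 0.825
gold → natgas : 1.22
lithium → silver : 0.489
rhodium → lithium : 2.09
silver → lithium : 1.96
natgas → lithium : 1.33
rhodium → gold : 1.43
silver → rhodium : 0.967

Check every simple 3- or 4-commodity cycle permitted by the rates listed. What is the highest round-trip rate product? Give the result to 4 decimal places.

1.1408

gold→silver→rhodium→gold: 0.825 × 0.967 × 1.43 = 1.14082
gold→silver→rhodium→lithium→gold: 0.825 × 0.967 × 2.09 × 0.637 = 1.06210
natgas→lithium→rhodium→gold→natgas: 1.33 × 0.449 × 1.43 × 1.22 = 1.04182
gold→silver→lithium→rhodium→gold: 0.825 × 1.96 × 0.449 × 1.43 = 1.03823
natgas→lithium→gold→natgas: 1.33 × 0.637 × 1.22 = 1.03360
gold→silver→lithium→gold: 0.825 × 1.96 × 0.637 = 1.03003
lithium→silver→rhodium→lithium: 0.489 × 0.967 × 2.09 = 0.98828
lithium→rhodium→silver→lithium: 0.449 × 1.04 × 1.96 = 0.91524
Maximum is gold→silver→rhodium→gold at 1.1408; arbitrage exists.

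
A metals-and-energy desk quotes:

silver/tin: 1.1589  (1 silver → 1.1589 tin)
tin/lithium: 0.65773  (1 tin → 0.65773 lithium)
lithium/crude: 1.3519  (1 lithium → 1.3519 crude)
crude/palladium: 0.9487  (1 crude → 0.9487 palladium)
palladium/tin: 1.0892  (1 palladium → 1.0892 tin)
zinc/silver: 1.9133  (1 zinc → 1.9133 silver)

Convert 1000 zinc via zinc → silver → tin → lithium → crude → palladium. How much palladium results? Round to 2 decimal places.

1000 zinc × 1.9133 = 1913.3 silver
1913.3 silver × 1.1589 = 2217.32337 tin
2217.32337 tin × 0.65773 = 1458.4001001501 lithium
1458.4001001501 lithium × 1.3519 = 1971.61109539292019 crude
1971.61109539292019 crude × 0.9487 = 1870.467446199263384253 palladium

1870.47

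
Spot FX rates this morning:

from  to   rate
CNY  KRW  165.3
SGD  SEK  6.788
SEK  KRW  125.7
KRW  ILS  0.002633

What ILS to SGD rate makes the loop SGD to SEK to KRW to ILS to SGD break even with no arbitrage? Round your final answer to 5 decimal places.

Known legs of the cycle: 6.788 × 125.7 × 0.002633 = 2.2466114628
For no arbitrage the full-cycle product must be 1, so the missing rate is 1 / 2.2466114628 ≈ 0.4451148.

0.44511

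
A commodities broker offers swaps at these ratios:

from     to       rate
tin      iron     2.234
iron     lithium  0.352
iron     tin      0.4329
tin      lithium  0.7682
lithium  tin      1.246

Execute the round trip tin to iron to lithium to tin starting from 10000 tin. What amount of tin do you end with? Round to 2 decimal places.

9798.15

10000 tin × 2.234 = 22340 iron
22340 iron × 0.352 = 7863.68 lithium
7863.68 lithium × 1.246 = 9798.14528 tin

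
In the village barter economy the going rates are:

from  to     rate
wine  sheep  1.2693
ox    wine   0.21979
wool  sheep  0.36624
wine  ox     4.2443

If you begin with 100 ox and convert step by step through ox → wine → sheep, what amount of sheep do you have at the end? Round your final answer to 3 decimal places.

27.898

100 ox × 0.21979 = 21.979 wine
21.979 wine × 1.2693 = 27.8979447 sheep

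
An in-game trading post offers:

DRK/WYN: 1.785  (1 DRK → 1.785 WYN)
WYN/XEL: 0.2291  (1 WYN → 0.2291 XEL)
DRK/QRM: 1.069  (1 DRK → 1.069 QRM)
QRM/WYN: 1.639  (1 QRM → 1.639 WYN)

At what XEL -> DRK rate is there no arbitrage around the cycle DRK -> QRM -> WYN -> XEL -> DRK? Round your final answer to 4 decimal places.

Known legs of the cycle: 1.069 × 1.639 × 0.2291 = 0.4014040481
For no arbitrage the full-cycle product must be 1, so the missing rate is 1 / 0.4014040481 ≈ 2.491255.

2.4913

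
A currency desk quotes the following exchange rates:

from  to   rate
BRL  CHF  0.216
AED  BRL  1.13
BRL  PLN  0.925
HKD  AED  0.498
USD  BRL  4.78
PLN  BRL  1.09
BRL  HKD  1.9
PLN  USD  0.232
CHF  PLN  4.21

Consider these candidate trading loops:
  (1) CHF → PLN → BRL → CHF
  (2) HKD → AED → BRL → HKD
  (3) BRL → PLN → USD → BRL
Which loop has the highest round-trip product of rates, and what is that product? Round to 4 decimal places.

1.0692

(1) 4.21 × 1.09 × 0.216 = 0.99120
(2) 0.498 × 1.13 × 1.9 = 1.06921
(3) 0.925 × 0.232 × 4.78 = 1.02579
Highest is cycle (2) at 1.0692 (>1, arbitrage).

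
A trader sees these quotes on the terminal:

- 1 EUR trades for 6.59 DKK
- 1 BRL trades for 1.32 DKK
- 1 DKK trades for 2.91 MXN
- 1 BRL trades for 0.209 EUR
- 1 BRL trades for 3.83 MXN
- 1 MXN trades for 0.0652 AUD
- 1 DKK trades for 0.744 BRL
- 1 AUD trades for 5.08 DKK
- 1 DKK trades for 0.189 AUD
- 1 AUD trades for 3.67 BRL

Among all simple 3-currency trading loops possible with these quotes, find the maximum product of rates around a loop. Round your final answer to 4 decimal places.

BRL→EUR→DKK→BRL: 0.209 × 6.59 × 0.744 = 1.02472
MXN→AUD→DKK→MXN: 0.0652 × 5.08 × 2.91 = 0.96384
MXN→AUD→BRL→MXN: 0.0652 × 3.67 × 3.83 = 0.91646
BRL→DKK→AUD→BRL: 1.32 × 0.189 × 3.67 = 0.91559
Maximum is BRL→EUR→DKK→BRL at 1.0247; arbitrage exists.

1.0247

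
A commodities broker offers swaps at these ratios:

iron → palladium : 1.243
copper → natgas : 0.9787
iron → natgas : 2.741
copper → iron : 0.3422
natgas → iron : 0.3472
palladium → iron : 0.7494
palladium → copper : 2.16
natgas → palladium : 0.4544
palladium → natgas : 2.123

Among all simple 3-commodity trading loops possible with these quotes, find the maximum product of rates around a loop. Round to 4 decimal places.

0.9606

copper→natgas→palladium→copper: 0.9787 × 0.4544 × 2.16 = 0.96060
iron→natgas→palladium→iron: 2.741 × 0.4544 × 0.7494 = 0.93339
iron→palladium→copper→iron: 1.243 × 2.16 × 0.3422 = 0.91877
iron→palladium→natgas→iron: 1.243 × 2.123 × 0.3472 = 0.91622
Maximum is copper→natgas→palladium→copper at 0.9606; no arbitrage — every cycle loses value.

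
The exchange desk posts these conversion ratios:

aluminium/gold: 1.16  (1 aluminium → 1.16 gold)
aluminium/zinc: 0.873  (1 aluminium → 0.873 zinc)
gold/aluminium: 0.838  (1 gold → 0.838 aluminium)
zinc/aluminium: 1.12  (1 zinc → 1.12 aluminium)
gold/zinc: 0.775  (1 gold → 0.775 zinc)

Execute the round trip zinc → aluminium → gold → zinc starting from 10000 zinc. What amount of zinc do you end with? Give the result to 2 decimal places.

10000 zinc × 1.12 = 11200 aluminium
11200 aluminium × 1.16 = 12992 gold
12992 gold × 0.775 = 10068.8 zinc

10068.80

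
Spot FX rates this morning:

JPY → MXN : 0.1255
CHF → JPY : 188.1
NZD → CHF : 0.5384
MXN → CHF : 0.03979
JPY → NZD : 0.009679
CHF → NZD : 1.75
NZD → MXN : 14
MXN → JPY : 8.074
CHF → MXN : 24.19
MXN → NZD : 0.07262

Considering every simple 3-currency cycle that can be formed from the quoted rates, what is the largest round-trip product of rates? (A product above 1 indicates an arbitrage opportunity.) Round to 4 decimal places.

1.0941

NZD→MXN→JPY→NZD: 14 × 8.074 × 0.009679 = 1.09408
NZD→CHF→JPY→NZD: 0.5384 × 188.1 × 0.009679 = 0.98022
NZD→MXN→CHF→NZD: 14 × 0.03979 × 1.75 = 0.97486
NZD→CHF→MXN→NZD: 0.5384 × 24.19 × 0.07262 = 0.94580
JPY→MXN→CHF→JPY: 0.1255 × 0.03979 × 188.1 = 0.93930
Maximum is NZD→MXN→JPY→NZD at 1.0941; arbitrage exists.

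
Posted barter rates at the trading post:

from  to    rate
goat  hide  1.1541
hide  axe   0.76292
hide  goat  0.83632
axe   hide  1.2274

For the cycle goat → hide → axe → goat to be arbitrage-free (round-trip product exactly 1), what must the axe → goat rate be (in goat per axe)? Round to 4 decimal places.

Known legs of the cycle: 1.1541 × 0.76292 = 0.880485972
For no arbitrage the full-cycle product must be 1, so the missing rate is 1 / 0.880485972 ≈ 1.135736.

1.1357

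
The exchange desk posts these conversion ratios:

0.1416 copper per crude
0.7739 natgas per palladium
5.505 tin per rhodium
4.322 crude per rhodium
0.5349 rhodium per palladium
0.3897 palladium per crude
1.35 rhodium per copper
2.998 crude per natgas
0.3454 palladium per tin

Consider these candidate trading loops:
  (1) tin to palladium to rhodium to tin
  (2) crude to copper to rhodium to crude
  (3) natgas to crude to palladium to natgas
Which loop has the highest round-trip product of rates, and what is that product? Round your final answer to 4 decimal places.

(1) 0.3454 × 0.5349 × 5.505 = 1.01707
(2) 0.1416 × 1.35 × 4.322 = 0.82619
(3) 2.998 × 0.3897 × 0.7739 = 0.90416
Highest is cycle (1) at 1.0171 (>1, arbitrage).

1.0171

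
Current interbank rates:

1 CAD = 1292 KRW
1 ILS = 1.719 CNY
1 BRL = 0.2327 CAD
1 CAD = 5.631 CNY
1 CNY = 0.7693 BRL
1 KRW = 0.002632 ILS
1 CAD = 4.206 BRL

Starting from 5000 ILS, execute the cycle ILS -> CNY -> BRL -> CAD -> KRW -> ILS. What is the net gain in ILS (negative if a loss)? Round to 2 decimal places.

232.22

5000 ILS × 1.719 = 8595 CNY
8595 CNY × 0.7693 = 6612.1335 BRL
6612.1335 BRL × 0.2327 = 1538.64346545 CAD
1538.64346545 CAD × 1292 = 1987927.3573614 KRW
1987927.3573614 KRW × 0.002632 = 5232.2248045752048 ILS
Net change: 5232.2248045752048 − 5000 = 232.2248045752048 ILS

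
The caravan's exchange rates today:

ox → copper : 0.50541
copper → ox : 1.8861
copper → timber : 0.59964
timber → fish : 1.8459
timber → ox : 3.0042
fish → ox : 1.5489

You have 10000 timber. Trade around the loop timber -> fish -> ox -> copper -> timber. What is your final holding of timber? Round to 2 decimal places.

10000 timber × 1.8459 = 18459 fish
18459 fish × 1.5489 = 28591.1451 ox
28591.1451 ox × 0.50541 = 14450.250644991 copper
14450.250644991 copper × 0.59964 = 8664.94829676240324 timber

8664.95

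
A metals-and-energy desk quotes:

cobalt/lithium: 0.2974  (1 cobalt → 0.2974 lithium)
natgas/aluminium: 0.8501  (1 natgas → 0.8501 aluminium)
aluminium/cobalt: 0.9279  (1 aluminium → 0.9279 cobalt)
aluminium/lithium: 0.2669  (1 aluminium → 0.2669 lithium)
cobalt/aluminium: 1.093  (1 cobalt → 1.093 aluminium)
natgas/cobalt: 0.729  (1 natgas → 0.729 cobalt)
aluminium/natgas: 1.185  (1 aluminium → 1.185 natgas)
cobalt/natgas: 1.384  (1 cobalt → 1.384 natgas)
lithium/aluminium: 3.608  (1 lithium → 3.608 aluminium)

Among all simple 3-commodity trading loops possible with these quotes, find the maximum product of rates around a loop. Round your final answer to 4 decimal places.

natgas→aluminium→cobalt→natgas: 0.8501 × 0.9279 × 1.384 = 1.09171
lithium→aluminium→cobalt→lithium: 3.608 × 0.9279 × 0.2974 = 0.99565
natgas→cobalt→aluminium→natgas: 0.729 × 1.093 × 1.185 = 0.94420
Maximum is natgas→aluminium→cobalt→natgas at 1.0917; arbitrage exists.

1.0917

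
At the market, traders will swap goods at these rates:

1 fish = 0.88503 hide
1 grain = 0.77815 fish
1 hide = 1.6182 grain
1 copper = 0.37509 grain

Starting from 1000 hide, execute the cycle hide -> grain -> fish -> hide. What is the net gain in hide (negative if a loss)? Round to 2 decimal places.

114.43

1000 hide × 1.6182 = 1618.2 grain
1618.2 grain × 0.77815 = 1259.20233 fish
1259.20233 fish × 0.88503 = 1114.4318381199 hide
Net change: 1114.4318381199 − 1000 = 114.4318381199 hide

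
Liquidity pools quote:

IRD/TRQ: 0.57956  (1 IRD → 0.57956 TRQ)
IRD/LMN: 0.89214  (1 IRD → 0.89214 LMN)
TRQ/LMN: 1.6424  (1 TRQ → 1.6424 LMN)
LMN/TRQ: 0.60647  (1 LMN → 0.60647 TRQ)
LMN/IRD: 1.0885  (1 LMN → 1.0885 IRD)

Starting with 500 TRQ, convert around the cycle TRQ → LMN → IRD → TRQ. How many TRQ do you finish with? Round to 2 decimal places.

500 TRQ × 1.6424 = 821.2 LMN
821.2 LMN × 1.0885 = 893.8762 IRD
893.8762 IRD × 0.57956 = 518.054890472 TRQ

518.05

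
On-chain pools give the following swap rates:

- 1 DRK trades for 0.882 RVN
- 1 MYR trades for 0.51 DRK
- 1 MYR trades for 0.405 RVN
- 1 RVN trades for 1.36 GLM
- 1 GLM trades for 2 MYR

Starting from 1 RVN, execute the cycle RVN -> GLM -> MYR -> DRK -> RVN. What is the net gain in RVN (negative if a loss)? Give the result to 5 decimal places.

1 RVN × 1.36 = 1.36 GLM
1.36 GLM × 2 = 2.72 MYR
2.72 MYR × 0.51 = 1.3872 DRK
1.3872 DRK × 0.882 = 1.2235104 RVN
Net change: 1.2235104 − 1 = 0.2235104 RVN

0.22351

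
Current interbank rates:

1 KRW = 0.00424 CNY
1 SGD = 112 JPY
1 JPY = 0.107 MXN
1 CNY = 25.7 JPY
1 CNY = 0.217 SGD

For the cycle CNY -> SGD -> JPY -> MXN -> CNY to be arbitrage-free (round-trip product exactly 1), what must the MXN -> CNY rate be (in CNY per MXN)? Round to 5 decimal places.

0.38454

Known legs of the cycle: 0.217 × 112 × 0.107 = 2.600528
For no arbitrage the full-cycle product must be 1, so the missing rate is 1 / 2.600528 ≈ 0.3845373.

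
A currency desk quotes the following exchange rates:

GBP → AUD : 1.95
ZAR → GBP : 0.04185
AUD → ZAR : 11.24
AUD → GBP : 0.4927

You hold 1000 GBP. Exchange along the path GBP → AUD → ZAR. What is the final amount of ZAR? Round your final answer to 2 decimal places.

1000 GBP × 1.95 = 1950 AUD
1950 AUD × 11.24 = 21918 ZAR

21918.00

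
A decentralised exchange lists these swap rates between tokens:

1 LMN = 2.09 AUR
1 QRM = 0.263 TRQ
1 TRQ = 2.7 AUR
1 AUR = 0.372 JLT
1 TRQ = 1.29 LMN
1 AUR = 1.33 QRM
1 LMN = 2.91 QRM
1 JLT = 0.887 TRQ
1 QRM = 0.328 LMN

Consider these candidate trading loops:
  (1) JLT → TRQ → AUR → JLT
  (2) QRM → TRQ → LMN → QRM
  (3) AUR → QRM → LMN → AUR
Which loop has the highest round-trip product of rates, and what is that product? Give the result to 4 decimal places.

0.9873

(1) 0.887 × 2.7 × 0.372 = 0.89090
(2) 0.263 × 1.29 × 2.91 = 0.98728
(3) 1.33 × 0.328 × 2.09 = 0.91174
Highest is cycle (2) at 0.9873 (≤1, no arbitrage).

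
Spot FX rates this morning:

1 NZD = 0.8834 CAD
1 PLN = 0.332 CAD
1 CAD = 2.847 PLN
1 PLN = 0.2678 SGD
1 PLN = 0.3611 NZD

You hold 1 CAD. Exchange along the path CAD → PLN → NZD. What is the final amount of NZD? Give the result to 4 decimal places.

1 CAD × 2.847 = 2.847 PLN
2.847 PLN × 0.3611 = 1.0280517 NZD

1.0281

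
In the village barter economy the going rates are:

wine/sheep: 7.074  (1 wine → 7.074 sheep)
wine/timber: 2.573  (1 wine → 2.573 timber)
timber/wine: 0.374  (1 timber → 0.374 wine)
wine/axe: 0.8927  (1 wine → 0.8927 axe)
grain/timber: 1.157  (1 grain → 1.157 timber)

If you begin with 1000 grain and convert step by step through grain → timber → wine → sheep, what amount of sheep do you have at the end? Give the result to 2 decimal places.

3061.05

1000 grain × 1.157 = 1157 timber
1157 timber × 0.374 = 432.718 wine
432.718 wine × 7.074 = 3061.047132 sheep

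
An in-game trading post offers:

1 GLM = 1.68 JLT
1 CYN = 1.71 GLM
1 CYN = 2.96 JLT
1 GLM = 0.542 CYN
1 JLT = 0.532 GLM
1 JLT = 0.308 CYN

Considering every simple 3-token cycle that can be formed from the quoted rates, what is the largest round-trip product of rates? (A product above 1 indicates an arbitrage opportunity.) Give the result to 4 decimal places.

0.8848

CYN→GLM→JLT→CYN: 1.71 × 1.68 × 0.308 = 0.88482
CYN→JLT→GLM→CYN: 2.96 × 0.532 × 0.542 = 0.85350
Maximum is CYN→GLM→JLT→CYN at 0.8848; no arbitrage — every cycle loses value.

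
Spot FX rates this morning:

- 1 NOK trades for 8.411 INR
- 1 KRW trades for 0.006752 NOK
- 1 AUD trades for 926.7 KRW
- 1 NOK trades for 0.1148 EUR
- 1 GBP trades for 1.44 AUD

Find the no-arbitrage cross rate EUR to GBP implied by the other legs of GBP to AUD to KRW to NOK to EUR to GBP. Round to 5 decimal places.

Known legs of the cycle: 1.44 × 926.7 × 0.006752 × 0.1148 = 1.0343701444608
For no arbitrage the full-cycle product must be 1, so the missing rate is 1 / 1.0343701444608 ≈ 0.9667719.

0.96677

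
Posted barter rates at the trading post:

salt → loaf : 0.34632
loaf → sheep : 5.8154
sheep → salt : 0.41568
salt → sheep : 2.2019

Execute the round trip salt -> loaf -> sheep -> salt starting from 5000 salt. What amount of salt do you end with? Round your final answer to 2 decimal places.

5000 salt × 0.34632 = 1731.6 loaf
1731.6 loaf × 5.8154 = 10069.94664 sheep
10069.94664 sheep × 0.41568 = 4185.8754193152 salt

4185.88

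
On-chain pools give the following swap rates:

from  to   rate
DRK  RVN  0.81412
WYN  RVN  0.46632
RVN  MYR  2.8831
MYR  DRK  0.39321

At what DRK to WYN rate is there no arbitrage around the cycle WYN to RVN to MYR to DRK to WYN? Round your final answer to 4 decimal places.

Known legs of the cycle: 0.46632 × 2.8831 × 0.39321 = 0.52865008036632
For no arbitrage the full-cycle product must be 1, so the missing rate is 1 / 0.52865008036632 ≈ 1.891610.

1.8916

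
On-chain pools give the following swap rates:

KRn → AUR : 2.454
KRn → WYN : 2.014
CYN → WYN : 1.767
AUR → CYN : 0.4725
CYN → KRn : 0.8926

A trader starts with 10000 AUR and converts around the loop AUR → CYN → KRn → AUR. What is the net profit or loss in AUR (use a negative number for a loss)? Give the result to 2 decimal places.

10000 AUR × 0.4725 = 4725 CYN
4725 CYN × 0.8926 = 4217.535 KRn
4217.535 KRn × 2.454 = 10349.83089 AUR
Net change: 10349.83089 − 10000 = 349.83089 AUR

349.83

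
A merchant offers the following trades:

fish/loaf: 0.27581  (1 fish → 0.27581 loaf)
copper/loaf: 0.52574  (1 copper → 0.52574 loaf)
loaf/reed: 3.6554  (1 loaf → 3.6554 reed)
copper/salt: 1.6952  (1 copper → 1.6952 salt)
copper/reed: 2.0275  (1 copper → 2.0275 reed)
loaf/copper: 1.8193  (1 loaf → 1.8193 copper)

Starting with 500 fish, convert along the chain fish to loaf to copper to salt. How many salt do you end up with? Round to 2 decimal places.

500 fish × 0.27581 = 137.905 loaf
137.905 loaf × 1.8193 = 250.8905665 copper
250.8905665 copper × 1.6952 = 425.3096883308 salt

425.31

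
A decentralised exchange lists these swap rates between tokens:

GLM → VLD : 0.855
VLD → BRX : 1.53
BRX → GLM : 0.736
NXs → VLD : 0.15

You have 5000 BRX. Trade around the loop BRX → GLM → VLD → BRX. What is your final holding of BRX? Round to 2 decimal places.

4813.99

5000 BRX × 0.736 = 3680 GLM
3680 GLM × 0.855 = 3146.4 VLD
3146.4 VLD × 1.53 = 4813.992 BRX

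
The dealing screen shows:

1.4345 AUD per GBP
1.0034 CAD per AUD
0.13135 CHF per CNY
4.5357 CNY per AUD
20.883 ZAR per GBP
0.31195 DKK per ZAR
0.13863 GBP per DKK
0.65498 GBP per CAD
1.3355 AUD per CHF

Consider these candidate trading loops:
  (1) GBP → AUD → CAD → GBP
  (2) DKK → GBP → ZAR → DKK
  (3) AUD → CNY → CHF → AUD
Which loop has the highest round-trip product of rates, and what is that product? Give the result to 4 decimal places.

0.9428

(1) 1.4345 × 1.0034 × 0.65498 = 0.94276
(2) 0.13863 × 20.883 × 0.31195 = 0.90310
(3) 4.5357 × 0.13135 × 1.3355 = 0.79564
Highest is cycle (1) at 0.9428 (≤1, no arbitrage).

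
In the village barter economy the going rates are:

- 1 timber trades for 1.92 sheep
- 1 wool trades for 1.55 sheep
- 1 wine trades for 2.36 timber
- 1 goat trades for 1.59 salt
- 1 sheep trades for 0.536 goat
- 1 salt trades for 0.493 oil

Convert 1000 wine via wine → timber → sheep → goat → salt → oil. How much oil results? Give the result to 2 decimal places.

1000 wine × 2.36 = 2360 timber
2360 timber × 1.92 = 4531.2 sheep
4531.2 sheep × 0.536 = 2428.7232 goat
2428.7232 goat × 1.59 = 3861.669888 salt
3861.669888 salt × 0.493 = 1903.803254784 oil

1903.80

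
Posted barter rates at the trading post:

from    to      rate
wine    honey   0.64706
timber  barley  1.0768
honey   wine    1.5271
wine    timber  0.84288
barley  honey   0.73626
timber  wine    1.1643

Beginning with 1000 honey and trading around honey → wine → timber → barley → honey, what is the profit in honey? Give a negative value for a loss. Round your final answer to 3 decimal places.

20.468

1000 honey × 1.5271 = 1527.1 wine
1527.1 wine × 0.84288 = 1287.162048 timber
1287.162048 timber × 1.0768 = 1386.0160932864 barley
1386.0160932864 barley × 0.73626 = 1020.468208843044864 honey
Net change: 1020.468208843044864 − 1000 = 20.468208843044864 honey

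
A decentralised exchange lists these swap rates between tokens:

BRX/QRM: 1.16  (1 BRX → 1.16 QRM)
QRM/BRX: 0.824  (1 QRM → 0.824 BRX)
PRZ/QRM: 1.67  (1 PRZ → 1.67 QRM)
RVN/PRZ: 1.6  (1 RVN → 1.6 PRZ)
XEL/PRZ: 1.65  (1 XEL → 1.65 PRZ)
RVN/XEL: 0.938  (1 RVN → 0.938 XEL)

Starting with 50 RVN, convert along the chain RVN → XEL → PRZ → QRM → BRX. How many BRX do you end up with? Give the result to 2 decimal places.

50 RVN × 0.938 = 46.9 XEL
46.9 XEL × 1.65 = 77.385 PRZ
77.385 PRZ × 1.67 = 129.23295 QRM
129.23295 QRM × 0.824 = 106.4879508 BRX

106.49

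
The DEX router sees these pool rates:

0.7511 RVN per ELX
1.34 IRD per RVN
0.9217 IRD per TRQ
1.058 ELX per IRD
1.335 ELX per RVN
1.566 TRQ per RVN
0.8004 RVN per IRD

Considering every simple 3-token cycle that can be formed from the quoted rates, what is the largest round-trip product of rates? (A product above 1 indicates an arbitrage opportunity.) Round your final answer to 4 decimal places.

1.1553

IRD→RVN→TRQ→IRD: 0.8004 × 1.566 × 0.9217 = 1.15528
IRD→ELX→RVN→IRD: 1.058 × 0.7511 × 1.34 = 1.06485
Maximum is IRD→RVN→TRQ→IRD at 1.1553; arbitrage exists.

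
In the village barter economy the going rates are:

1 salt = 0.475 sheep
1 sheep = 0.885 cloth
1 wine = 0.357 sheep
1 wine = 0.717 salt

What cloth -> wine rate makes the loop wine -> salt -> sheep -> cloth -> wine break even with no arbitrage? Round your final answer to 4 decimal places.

Known legs of the cycle: 0.717 × 0.475 × 0.885 = 0.301408875
For no arbitrage the full-cycle product must be 1, so the missing rate is 1 / 0.301408875 ≈ 3.317752.

3.3178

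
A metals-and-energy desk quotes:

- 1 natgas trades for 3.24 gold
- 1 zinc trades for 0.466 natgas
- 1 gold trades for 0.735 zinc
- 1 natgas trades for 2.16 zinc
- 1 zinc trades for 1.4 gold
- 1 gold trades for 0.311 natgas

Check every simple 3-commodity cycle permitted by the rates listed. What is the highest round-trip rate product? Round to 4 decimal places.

1.1097

zinc→natgas→gold→zinc: 0.466 × 3.24 × 0.735 = 1.10973
zinc→gold→natgas→zinc: 1.4 × 0.311 × 2.16 = 0.94046
Maximum is zinc→natgas→gold→zinc at 1.1097; arbitrage exists.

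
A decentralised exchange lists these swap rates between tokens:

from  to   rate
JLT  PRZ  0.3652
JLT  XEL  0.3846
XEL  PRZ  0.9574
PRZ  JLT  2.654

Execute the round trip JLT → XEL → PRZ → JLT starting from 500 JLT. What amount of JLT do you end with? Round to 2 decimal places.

500 JLT × 0.3846 = 192.3 XEL
192.3 XEL × 0.9574 = 184.10802 PRZ
184.10802 PRZ × 2.654 = 488.62268508 JLT

488.62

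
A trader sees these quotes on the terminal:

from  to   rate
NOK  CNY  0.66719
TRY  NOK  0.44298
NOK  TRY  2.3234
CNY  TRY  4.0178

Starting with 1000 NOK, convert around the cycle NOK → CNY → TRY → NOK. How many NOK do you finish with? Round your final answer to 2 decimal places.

1187.47

1000 NOK × 0.66719 = 667.19 CNY
667.19 CNY × 4.0178 = 2680.635982 TRY
2680.635982 TRY × 0.44298 = 1187.46812730636 NOK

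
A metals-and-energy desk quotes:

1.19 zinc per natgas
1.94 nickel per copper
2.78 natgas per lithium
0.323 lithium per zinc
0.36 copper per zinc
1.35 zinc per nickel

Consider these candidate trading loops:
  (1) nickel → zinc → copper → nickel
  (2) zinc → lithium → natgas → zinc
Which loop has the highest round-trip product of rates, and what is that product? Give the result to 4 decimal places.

(1) 1.35 × 0.36 × 1.94 = 0.94284
(2) 0.323 × 2.78 × 1.19 = 1.06855
Highest is cycle (2) at 1.0685 (>1, arbitrage).

1.0685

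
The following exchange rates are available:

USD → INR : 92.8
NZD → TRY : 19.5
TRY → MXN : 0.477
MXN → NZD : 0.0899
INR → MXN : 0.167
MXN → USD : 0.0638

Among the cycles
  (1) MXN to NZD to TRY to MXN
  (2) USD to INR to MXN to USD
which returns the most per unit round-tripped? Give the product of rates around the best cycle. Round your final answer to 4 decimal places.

0.9887

(1) 0.0899 × 19.5 × 0.477 = 0.83620
(2) 92.8 × 0.167 × 0.0638 = 0.98875
Highest is cycle (2) at 0.9887 (≤1, no arbitrage).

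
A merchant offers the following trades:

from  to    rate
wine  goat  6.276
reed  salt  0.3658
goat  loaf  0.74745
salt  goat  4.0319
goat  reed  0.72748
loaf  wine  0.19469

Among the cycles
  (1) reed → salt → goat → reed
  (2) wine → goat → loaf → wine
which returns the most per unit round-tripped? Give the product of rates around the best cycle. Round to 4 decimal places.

1.0729

(1) 0.3658 × 4.0319 × 0.72748 = 1.07294
(2) 6.276 × 0.74745 × 0.19469 = 0.91329
Highest is cycle (1) at 1.0729 (>1, arbitrage).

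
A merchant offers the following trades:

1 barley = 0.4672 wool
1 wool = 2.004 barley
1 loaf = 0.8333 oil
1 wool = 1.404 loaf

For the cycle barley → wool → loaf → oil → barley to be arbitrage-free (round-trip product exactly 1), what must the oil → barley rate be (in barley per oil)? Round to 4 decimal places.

Known legs of the cycle: 0.4672 × 1.404 × 0.8333 = 0.54660213504
For no arbitrage the full-cycle product must be 1, so the missing rate is 1 / 0.54660213504 ≈ 1.829484.

1.8295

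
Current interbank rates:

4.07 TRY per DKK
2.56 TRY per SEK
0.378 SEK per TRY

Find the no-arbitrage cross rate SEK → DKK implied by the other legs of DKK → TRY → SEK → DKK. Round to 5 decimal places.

Known legs of the cycle: 4.07 × 0.378 = 1.53846
For no arbitrage the full-cycle product must be 1, so the missing rate is 1 / 1.53846 ≈ 0.6500007.

0.65000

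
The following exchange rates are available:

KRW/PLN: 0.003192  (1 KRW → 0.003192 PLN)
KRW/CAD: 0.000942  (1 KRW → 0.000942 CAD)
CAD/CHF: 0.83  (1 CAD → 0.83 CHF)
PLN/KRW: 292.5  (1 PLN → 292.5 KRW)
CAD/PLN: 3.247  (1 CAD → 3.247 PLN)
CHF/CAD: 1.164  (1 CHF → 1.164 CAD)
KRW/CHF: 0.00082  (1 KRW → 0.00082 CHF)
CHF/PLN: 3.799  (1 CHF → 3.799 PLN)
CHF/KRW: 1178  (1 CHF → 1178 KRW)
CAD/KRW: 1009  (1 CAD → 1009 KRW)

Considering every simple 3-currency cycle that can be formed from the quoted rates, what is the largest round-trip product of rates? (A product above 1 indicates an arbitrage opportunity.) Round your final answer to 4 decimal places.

KRW→CHF→CAD→KRW: 0.00082 × 1.164 × 1009 = 0.96307
KRW→CAD→CHF→KRW: 0.000942 × 0.83 × 1178 = 0.92103
KRW→CHF→PLN→KRW: 0.00082 × 3.799 × 292.5 = 0.91119
KRW→CAD→PLN→KRW: 0.000942 × 3.247 × 292.5 = 0.89466
Maximum is KRW→CHF→CAD→KRW at 0.9631; no arbitrage — every cycle loses value.

0.9631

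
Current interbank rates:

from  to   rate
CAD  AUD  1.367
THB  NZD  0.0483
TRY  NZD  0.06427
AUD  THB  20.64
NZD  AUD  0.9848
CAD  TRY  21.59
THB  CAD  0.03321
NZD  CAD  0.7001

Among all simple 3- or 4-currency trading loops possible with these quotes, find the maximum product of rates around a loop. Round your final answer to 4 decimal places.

NZD→AUD→THB→NZD: 0.9848 × 20.64 × 0.0483 = 0.98176
TRY→NZD→CAD→TRY: 0.06427 × 0.7001 × 21.59 = 0.97145
CAD→AUD→THB→NZD→CAD: 1.367 × 20.64 × 0.0483 × 0.7001 = 0.95408
CAD→AUD→THB→CAD: 1.367 × 20.64 × 0.03321 = 0.93702
Maximum is NZD→AUD→THB→NZD at 0.9818; no arbitrage — every cycle loses value.

0.9818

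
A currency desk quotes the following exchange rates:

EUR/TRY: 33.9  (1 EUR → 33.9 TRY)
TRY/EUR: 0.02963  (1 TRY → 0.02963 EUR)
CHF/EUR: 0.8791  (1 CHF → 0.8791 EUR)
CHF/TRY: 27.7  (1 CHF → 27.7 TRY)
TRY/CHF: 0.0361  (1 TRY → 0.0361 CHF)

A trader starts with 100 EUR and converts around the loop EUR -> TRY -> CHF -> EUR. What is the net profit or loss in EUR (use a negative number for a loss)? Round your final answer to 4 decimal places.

7.5834

100 EUR × 33.9 = 3390 TRY
3390 TRY × 0.0361 = 122.379 CHF
122.379 CHF × 0.8791 = 107.5833789 EUR
Net change: 107.5833789 − 100 = 7.5833789 EUR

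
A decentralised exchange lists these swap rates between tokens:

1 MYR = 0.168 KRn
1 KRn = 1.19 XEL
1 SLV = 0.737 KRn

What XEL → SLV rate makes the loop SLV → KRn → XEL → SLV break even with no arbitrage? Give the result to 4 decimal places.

1.1402

Known legs of the cycle: 0.737 × 1.19 = 0.87703
For no arbitrage the full-cycle product must be 1, so the missing rate is 1 / 0.87703 ≈ 1.140212.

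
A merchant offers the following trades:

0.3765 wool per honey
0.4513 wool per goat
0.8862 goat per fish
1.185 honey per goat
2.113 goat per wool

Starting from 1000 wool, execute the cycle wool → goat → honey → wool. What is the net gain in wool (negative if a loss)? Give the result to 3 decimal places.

-57.280

1000 wool × 2.113 = 2113 goat
2113 goat × 1.185 = 2503.905 honey
2503.905 honey × 0.3765 = 942.7202325 wool
Net change: 942.7202325 − 1000 = -57.2797675 wool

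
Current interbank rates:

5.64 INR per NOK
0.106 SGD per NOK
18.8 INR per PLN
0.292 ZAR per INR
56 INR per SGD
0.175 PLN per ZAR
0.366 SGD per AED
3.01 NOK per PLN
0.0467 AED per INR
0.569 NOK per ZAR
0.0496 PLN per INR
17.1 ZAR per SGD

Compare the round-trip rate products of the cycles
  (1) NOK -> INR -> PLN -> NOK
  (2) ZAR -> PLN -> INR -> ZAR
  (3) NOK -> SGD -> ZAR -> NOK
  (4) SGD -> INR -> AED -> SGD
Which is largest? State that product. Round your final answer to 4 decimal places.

(1) 5.64 × 0.0496 × 3.01 = 0.84203
(2) 0.175 × 18.8 × 0.292 = 0.96068
(3) 0.106 × 17.1 × 0.569 = 1.03137
(4) 56 × 0.0467 × 0.366 = 0.95716
Highest is cycle (3) at 1.0314 (>1, arbitrage).

1.0314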